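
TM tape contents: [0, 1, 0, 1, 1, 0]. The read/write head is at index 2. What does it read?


Tape: [0, 1, 0, 1, 1, 0]
Positions: 0 1 2 3 4 5
Values:    0 1 0 1 1 0
Head at position 2
tape[2] = 0

0


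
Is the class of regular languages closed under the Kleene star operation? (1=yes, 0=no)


Regular languages are closed under:
- Union (DFA product construction)
- Intersection (DFA product construction)
- Complement (swap accept/reject states)
- Concatenation (NFA construction)
- Kleene star (NFA construction)
Kleene star is in this list
Therefore: closed

1


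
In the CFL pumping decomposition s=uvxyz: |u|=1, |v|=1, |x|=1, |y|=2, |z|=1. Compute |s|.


|s| = |u| + |v| + |x| + |y| + |z|
= 1 + 1 + 1 + 2 + 1
= 2 + 1 + 3
= 3 + 3
= 6

6


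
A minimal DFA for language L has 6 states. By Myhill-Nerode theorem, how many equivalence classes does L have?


Myhill-Nerode theorem:
Number of equivalence classes = number of states in minimal DFA
Minimal DFA states = 6
Therefore equivalence classes = 6

6


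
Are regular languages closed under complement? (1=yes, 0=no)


Regular languages are closed under all standard operations:
- Union: Yes (product construction)
- Intersection: Yes (product construction)
- Complement: Yes (swap accept/reject)
- Concatenation: Yes (NFA construction)
Operation: complement -> Closed

1


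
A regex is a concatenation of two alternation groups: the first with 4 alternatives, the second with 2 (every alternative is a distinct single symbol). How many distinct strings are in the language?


First group: 4 alternatives
Second group: 2 alternatives
Concatenation: each choice from group 1 pairs with each from group 2
Total = 4 x 2 = 8

8


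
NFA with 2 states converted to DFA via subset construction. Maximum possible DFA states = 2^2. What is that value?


NFA has 2 states
Subset construction: each DFA state = subset of NFA states
Maximum subsets = 2^2
2^2 = 4

4


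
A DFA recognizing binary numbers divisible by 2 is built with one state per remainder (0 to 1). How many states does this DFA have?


Divisibility by 2 is tracked via the remainder mod 2: 0, 1, ..., 1
The construction assigns one state to each remainder
Number of remainders = 2

2


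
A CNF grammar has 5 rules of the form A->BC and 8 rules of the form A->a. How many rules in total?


CNF allows two rule forms:
  A -> BC (binary): 5 rules
  A -> a (terminal): 8 rules
Total = 5 + 8 = 13

13


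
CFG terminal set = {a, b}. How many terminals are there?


Terminal symbols: a, b
Counting each: a (#1), b (#2)
Total = 2

2


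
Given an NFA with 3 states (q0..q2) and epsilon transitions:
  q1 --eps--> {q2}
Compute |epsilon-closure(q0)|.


Starting from q0
Initialize closure = {q0}
q0 has no outgoing epsilon transitions -> nothing to add
Final closure: {q0}
Size = 1

1


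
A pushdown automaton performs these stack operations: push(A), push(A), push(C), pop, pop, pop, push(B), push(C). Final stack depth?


Tracing stack operations:
  push(A) -> stack = [A], depth=1
  push(A) -> stack = [A,A], depth=2
  push(C) -> stack = [A,A,C], depth=3
  pop -> removed C, stack = [A,A], depth=2
  pop -> removed A, stack = [A], depth=1
  pop -> removed A, stack = [], depth=0
  push(B) -> stack = [B], depth=1
  push(C) -> stack = [B,C], depth=2
Final depth = 2

2


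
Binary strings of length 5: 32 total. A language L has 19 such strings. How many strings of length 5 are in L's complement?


Alphabet: {0,1}
String length: 5
Total strings of length 5 = 2^5 = 32
Strings in L = 19
Complement = total - |L|
= 32 - 19
= 13

13


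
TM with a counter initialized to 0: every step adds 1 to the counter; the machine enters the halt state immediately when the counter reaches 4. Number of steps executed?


Counter starts at 0. Counting sequence:
  Step 1: counter = 1
  Step 2: counter = 2
  Step 3: counter = 3
  Step 4: counter = 4
Counter reached 4 -> halt
Total steps = 4

4


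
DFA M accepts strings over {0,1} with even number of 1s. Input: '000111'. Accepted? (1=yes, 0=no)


DFA has 2 states: q_even (start, accept=yes) and q_odd
Processing string '000111' character by character:
  Position 0: read '0', 1-count=0 -> q_even (no change)
  Position 1: read '0', 1-count=0 -> q_even (no change)
  Position 2: read '0', 1-count=0 -> q_even (no change)
  Position 3: read '1', 1-count=1 -> q_odd
  Position 4: read '1', 1-count=2 -> q_even
  Position 5: read '1', 1-count=3 -> q_odd
Final state: q_odd, total 1s = 3 (odd); the DFA requires an even count -> reject

0


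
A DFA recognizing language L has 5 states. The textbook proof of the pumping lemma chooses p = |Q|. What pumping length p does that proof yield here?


Pumping lemma for regular languages (standard proof):
Take p = |Q|, the number of DFA states.
Any string of length >= |Q| passes through |Q|+1 states while reading its first |Q| symbols,
so by pigeonhole some state repeats, giving the loop that can be pumped.
Here |Q| = 5
Therefore the proof uses p = 5

5


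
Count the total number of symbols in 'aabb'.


String: 'aabb'
Counting characters:
  'a' appears 2 time(s)
  'b' appears 2 time(s)
Total length = 2 + 2 = 4

4


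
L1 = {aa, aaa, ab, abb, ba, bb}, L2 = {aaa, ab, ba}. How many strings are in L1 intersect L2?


L1 = {aa, aaa, ab, abb, ba, bb}
L2 = {aaa, ab, ba}
Checking each string in L1 against L2:
  'aa': in L2? No
  'aaa': in L2? Yes
  'ab': in L2? Yes
  'abb': in L2? No
  'ba': in L2? Yes
  'bb': in L2? No
Intersection = {aaa, ab, ba}
|L1 ∩ L2| = 3

3


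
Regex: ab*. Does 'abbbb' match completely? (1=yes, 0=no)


Pattern: ab*
String: 'abbbb'
Pattern requires: exactly one 'a' followed by zero or more 'b's
First char is 'a' -> OK
Rest 'bbbb': all b's? Yes
Result: 1

1


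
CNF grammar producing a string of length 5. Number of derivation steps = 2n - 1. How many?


Chomsky Normal Form derivation:
String length n = 5
Each step either:
  - Splits a nonterminal into two (n-1 such steps)
  - Converts a nonterminal to terminal (n such steps)
Total = (n-1) + n = 2n - 1
= 2(5) - 1
= 10 - 1
= 9

9


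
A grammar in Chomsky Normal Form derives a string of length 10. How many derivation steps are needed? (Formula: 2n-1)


Chomsky Normal Form derivation:
String length n = 10
Each step either:
  - Splits a nonterminal into two (n-1 such steps)
  - Converts a nonterminal to terminal (n such steps)
Total = (n-1) + n = 2n - 1
= 2(10) - 1
= 20 - 1
= 19

19


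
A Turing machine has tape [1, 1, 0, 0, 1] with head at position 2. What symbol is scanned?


Tape: [1, 1, 0, 0, 1]
Positions: 0 1 2 3 4
Values:    1 1 0 0 1
Head at position 2
tape[2] = 0

0


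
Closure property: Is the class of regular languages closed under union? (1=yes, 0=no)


Regular languages are closed under all standard operations:
- Union: Yes (product construction)
- Intersection: Yes (product construction)
- Complement: Yes (swap accept/reject)
- Concatenation: Yes (NFA construction)
Operation: union -> Closed

1


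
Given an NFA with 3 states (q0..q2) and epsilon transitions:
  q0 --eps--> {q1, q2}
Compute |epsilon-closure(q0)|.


Starting from q0
Initialize closure = {q0}
Follow epsilon from q0 -> add q1
Follow epsilon from q0 -> add q2
Final closure: {q0, q1, q2}
Size = 3

3


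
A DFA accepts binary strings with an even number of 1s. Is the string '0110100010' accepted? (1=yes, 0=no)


DFA has 2 states: q_even (start, accept=yes) and q_odd
Processing string '0110100010' character by character:
  Position 0: read '0', 1-count=0 -> q_even (no change)
  Position 1: read '1', 1-count=1 -> q_odd
  Position 2: read '1', 1-count=2 -> q_even
  Position 3: read '0', 1-count=2 -> q_even (no change)
  Position 4: read '1', 1-count=3 -> q_odd
  Position 5: read '0', 1-count=3 -> q_odd (no change)
  Position 6: read '0', 1-count=3 -> q_odd (no change)
  Position 7: read '0', 1-count=3 -> q_odd (no change)
  Position 8: read '1', 1-count=4 -> q_even
  Position 9: read '0', 1-count=4 -> q_even (no change)
Final state: q_even, total 1s = 4 (even); the DFA requires an even count -> accept

1


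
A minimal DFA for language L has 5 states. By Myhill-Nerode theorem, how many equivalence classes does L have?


Myhill-Nerode theorem:
Number of equivalence classes = number of states in minimal DFA
Minimal DFA states = 5
Therefore equivalence classes = 5

5


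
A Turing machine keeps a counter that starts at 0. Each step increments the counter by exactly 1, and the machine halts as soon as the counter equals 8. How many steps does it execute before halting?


Counter starts at 0. Counting sequence:
  Step 1: counter = 1
  Step 2: counter = 2
  Step 3: counter = 3
  Step 4: counter = 4
  Step 5: counter = 5
  Step 6: counter = 6
  Step 7: counter = 7
  Step 8: counter = 8
Counter reached 8 -> halt
Total steps = 8

8


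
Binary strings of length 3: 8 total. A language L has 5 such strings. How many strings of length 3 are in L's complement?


Alphabet: {0,1}
String length: 3
Total strings of length 3 = 2^3 = 8
Strings in L = 5
Complement = total - |L|
= 8 - 5
= 3

3


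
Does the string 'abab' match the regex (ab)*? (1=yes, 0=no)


Pattern: (ab)*
String: 'abab'
Pattern requires: zero or more repetitions of 'ab'
Pairs: ['ab', 'ab']
All pairs are 'ab'? Yes
Result: 1

1


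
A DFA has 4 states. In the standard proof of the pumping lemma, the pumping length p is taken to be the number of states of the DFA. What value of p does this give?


Pumping lemma for regular languages (standard proof):
Take p = |Q|, the number of DFA states.
Any string of length >= |Q| passes through |Q|+1 states while reading its first |Q| symbols,
so by pigeonhole some state repeats, giving the loop that can be pumped.
Here |Q| = 4
Therefore the proof uses p = 4

4


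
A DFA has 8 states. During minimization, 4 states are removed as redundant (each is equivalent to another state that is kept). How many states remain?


Original DFA: 8 states
Redundant states removed: 4
Minimized states = original - removed
= 8 - 4
= 4

4


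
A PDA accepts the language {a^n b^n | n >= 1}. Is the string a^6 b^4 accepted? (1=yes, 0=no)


Language requires equal numbers of a's and b's
PDA pushes for each 'a', pops for each 'b'
Number of a's = 6
Number of b's = 4
6 != 4 -> Reject

0


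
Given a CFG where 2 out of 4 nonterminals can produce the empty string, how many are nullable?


Nonterminals: {S, A, B, C}
A nonterminal is nullable if it can derive epsilon
Counting nullable nonterminals: 2
Total nullable = 2

2


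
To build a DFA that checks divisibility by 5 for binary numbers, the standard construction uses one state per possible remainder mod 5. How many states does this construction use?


Divisibility by 5 is tracked via the remainder mod 5: 0, 1, ..., 4
The construction assigns one state to each remainder
Number of remainders = 5

5


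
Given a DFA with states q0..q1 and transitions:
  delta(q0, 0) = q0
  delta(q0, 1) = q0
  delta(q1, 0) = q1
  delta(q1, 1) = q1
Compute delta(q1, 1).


Looking up transition function:
delta(q1, 1) in the table
Row: q1, Column: 1
Result: q1

q1


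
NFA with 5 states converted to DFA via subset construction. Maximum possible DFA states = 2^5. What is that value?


NFA has 5 states
Subset construction: each DFA state = subset of NFA states
Maximum subsets = 2^5
2^5 = 32

32


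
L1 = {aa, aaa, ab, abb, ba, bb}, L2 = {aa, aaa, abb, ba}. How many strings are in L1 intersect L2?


L1 = {aa, aaa, ab, abb, ba, bb}
L2 = {aa, aaa, abb, ba}
Checking each string in L1 against L2:
  'aa': in L2? Yes
  'aaa': in L2? Yes
  'ab': in L2? No
  'abb': in L2? Yes
  'ba': in L2? Yes
  'bb': in L2? No
Intersection = {aa, aaa, abb, ba}
|L1 ∩ L2| = 4

4


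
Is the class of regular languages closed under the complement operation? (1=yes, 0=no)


Regular languages are closed under:
- Union (DFA product construction)
- Intersection (DFA product construction)
- Complement (swap accept/reject states)
- Concatenation (NFA construction)
- Kleene star (NFA construction)
complement is in this list
Therefore: closed

1


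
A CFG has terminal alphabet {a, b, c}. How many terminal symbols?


Terminal symbols: a, b, c
Counting each: a (#1), b (#2), c (#3)
Total = 3

3


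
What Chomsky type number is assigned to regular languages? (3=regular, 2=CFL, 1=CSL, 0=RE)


Chomsky hierarchy levels:
  Type 3: Regular (DFA/NFA/regex)
  Type 2: Context-free (PDA)
  Type 1: Context-sensitive
  Type 0: Recursively enumerable (TM)
'regular' corresponds to Type 3

3


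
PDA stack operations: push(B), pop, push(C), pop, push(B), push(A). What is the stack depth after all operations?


Tracing stack operations:
  push(B) -> stack = [B], depth=1
  pop -> removed B, stack = [], depth=0
  push(C) -> stack = [C], depth=1
  pop -> removed C, stack = [], depth=0
  push(B) -> stack = [B], depth=1
  push(A) -> stack = [B,A], depth=2
Final depth = 2

2


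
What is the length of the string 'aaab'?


String: 'aaab'
Counting characters:
  'a' appears 3 time(s)
  'b' appears 1 time(s)
Total length = 3 + 1 = 4

4


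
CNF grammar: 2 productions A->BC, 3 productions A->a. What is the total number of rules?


CNF allows two rule forms:
  A -> BC (binary): 2 rules
  A -> a (terminal): 3 rules
Total = 2 + 3 = 5

5


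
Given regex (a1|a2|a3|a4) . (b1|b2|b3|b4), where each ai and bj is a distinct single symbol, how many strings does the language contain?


First group: 4 alternatives
Second group: 4 alternatives
Concatenation: each choice from group 1 pairs with each from group 2
Total = 4 x 4 = 16

16


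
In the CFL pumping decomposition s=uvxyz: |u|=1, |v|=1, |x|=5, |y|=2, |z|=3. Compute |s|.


|s| = |u| + |v| + |x| + |y| + |z|
= 1 + 1 + 5 + 2 + 3
= 2 + 5 + 5
= 7 + 5
= 12

12


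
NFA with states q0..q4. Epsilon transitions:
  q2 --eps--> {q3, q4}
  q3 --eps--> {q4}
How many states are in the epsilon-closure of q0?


Starting from q0
Initialize closure = {q0}
q0 has no outgoing epsilon transitions -> nothing to add
Final closure: {q0}
Size = 1

1


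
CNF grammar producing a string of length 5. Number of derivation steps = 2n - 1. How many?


Chomsky Normal Form derivation:
String length n = 5
Each step either:
  - Splits a nonterminal into two (n-1 such steps)
  - Converts a nonterminal to terminal (n such steps)
Total = (n-1) + n = 2n - 1
= 2(5) - 1
= 10 - 1
= 9

9


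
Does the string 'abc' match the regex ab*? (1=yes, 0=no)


Pattern: ab*
String: 'abc'
Pattern requires: exactly one 'a' followed by zero or more 'b's
First char is 'a' -> OK
Rest 'bc': all b's? No
Result: 0

0


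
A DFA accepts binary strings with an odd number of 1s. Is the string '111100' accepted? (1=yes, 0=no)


DFA has 2 states: q_even (start, accept=no) and q_odd
Processing string '111100' character by character:
  Position 0: read '1', 1-count=1 -> q_odd
  Position 1: read '1', 1-count=2 -> q_even
  Position 2: read '1', 1-count=3 -> q_odd
  Position 3: read '1', 1-count=4 -> q_even
  Position 4: read '0', 1-count=4 -> q_even (no change)
  Position 5: read '0', 1-count=4 -> q_even (no change)
Final state: q_even, total 1s = 4 (even); the DFA requires an odd count -> reject

0


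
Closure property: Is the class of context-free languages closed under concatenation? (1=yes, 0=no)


CFL closure properties:
  Closed under: union, concatenation, Kleene star
  NOT closed under: intersection, complement
Operation 'concatenation' is in closed list -> Yes (closed)

1


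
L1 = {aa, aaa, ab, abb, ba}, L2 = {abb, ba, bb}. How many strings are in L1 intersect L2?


L1 = {aa, aaa, ab, abb, ba}
L2 = {abb, ba, bb}
Checking each string in L1 against L2:
  'aa': in L2? No
  'aaa': in L2? No
  'ab': in L2? No
  'abb': in L2? Yes
  'ba': in L2? Yes
Intersection = {abb, ba}
|L1 ∩ L2| = 2

2


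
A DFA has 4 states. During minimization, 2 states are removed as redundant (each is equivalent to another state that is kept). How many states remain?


Original DFA: 4 states
Redundant states removed: 2
Minimized states = original - removed
= 4 - 2
= 2

2


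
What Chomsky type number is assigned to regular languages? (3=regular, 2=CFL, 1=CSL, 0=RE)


Chomsky hierarchy levels:
  Type 3: Regular (DFA/NFA/regex)
  Type 2: Context-free (PDA)
  Type 1: Context-sensitive
  Type 0: Recursively enumerable (TM)
'regular' corresponds to Type 3

3


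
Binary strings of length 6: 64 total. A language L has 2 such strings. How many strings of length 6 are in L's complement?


Alphabet: {0,1}
String length: 6
Total strings of length 6 = 2^6 = 64
Strings in L = 2
Complement = total - |L|
= 64 - 2
= 62

62


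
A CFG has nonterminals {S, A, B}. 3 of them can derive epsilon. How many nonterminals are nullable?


Nonterminals: {S, A, B}
A nonterminal is nullable if it can derive epsilon
Counting nullable nonterminals: 3
Total nullable = 3

3


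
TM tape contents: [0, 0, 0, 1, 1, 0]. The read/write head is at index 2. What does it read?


Tape: [0, 0, 0, 1, 1, 0]
Positions: 0 1 2 3 4 5
Values:    0 0 0 1 1 0
Head at position 2
tape[2] = 0

0


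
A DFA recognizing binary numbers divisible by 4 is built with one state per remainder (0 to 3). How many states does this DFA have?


Divisibility by 4 is tracked via the remainder mod 4: 0, 1, ..., 3
The construction assigns one state to each remainder
Number of remainders = 4

4


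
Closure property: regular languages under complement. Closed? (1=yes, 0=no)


Regular languages are closed under:
- Union (DFA product construction)
- Intersection (DFA product construction)
- Complement (swap accept/reject states)
- Concatenation (NFA construction)
- Kleene star (NFA construction)
complement is in this list
Therefore: closed

1


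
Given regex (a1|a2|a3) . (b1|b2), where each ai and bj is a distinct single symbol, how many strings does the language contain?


First group: 3 alternatives
Second group: 2 alternatives
Concatenation: each choice from group 1 pairs with each from group 2
Total = 3 x 2 = 6

6


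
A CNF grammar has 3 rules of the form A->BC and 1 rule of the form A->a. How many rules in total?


CNF allows two rule forms:
  A -> BC (binary): 3 rules
  A -> a (terminal): 1 rule
Total = 3 + 1 = 4

4


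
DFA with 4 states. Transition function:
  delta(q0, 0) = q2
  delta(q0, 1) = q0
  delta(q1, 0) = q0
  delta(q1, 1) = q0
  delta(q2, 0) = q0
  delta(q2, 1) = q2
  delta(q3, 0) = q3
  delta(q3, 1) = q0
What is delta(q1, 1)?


Looking up transition function:
delta(q1, 1) in the table
Row: q1, Column: 1
Result: q0

q0


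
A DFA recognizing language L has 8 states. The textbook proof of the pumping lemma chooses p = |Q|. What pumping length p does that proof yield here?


Pumping lemma for regular languages (standard proof):
Take p = |Q|, the number of DFA states.
Any string of length >= |Q| passes through |Q|+1 states while reading its first |Q| symbols,
so by pigeonhole some state repeats, giving the loop that can be pumped.
Here |Q| = 8
Therefore the proof uses p = 8

8


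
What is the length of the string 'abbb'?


String: 'abbb'
Counting characters:
  'a' appears 1 time(s)
  'b' appears 3 time(s)
Total length = 1 + 3 = 4

4


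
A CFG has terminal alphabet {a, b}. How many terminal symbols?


Terminal symbols: a, b
Counting each: a (#1), b (#2)
Total = 2

2


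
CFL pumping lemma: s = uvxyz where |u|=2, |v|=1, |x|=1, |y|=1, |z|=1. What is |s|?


|s| = |u| + |v| + |x| + |y| + |z|
= 2 + 1 + 1 + 1 + 1
= 3 + 1 + 2
= 4 + 2
= 6

6


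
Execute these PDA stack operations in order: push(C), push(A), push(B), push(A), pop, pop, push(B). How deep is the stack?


Tracing stack operations:
  push(C) -> stack = [C], depth=1
  push(A) -> stack = [C,A], depth=2
  push(B) -> stack = [C,A,B], depth=3
  push(A) -> stack = [C,A,B,A], depth=4
  pop -> removed A, stack = [C,A,B], depth=3
  pop -> removed B, stack = [C,A], depth=2
  push(B) -> stack = [C,A,B], depth=3
Final depth = 3

3


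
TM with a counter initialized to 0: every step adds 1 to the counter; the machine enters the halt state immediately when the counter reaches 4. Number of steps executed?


Counter starts at 0. Counting sequence:
  Step 1: counter = 1
  Step 2: counter = 2
  Step 3: counter = 3
  Step 4: counter = 4
Counter reached 4 -> halt
Total steps = 4

4


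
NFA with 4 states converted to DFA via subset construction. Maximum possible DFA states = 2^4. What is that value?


NFA has 4 states
Subset construction: each DFA state = subset of NFA states
Maximum subsets = 2^4
2^4 = 16

16


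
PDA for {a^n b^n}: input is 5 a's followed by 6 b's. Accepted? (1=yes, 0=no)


Language requires equal numbers of a's and b's
PDA pushes for each 'a', pops for each 'b'
Number of a's = 5
Number of b's = 6
5 != 6 -> Reject

0


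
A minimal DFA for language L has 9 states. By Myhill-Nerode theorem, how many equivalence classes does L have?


Myhill-Nerode theorem:
Number of equivalence classes = number of states in minimal DFA
Minimal DFA states = 9
Therefore equivalence classes = 9

9


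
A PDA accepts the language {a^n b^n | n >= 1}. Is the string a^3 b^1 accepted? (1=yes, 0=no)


Language requires equal numbers of a's and b's
PDA pushes for each 'a', pops for each 'b'
Number of a's = 3
Number of b's = 1
3 != 1 -> Reject

0


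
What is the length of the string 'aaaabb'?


String: 'aaaabb'
Counting characters:
  'a' appears 4 time(s)
  'b' appears 2 time(s)
Total length = 4 + 2 = 6

6


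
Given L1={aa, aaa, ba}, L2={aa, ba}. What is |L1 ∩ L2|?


L1 = {aa, aaa, ba}
L2 = {aa, ba}
Checking each string in L1 against L2:
  'aa': in L2? Yes
  'aaa': in L2? No
  'ba': in L2? Yes
Intersection = {aa, ba}
|L1 ∩ L2| = 2

2


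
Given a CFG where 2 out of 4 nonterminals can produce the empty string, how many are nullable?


Nonterminals: {S, A, B, C}
A nonterminal is nullable if it can derive epsilon
Counting nullable nonterminals: 2
Total nullable = 2

2


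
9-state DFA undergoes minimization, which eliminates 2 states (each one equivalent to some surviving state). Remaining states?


Original DFA: 9 states
Redundant states removed: 2
Minimized states = original - removed
= 9 - 2
= 7

7


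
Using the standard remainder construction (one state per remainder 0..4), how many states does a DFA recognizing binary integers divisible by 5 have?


Divisibility by 5 is tracked via the remainder mod 5: 0, 1, ..., 4
The construction assigns one state to each remainder
Number of remainders = 5

5


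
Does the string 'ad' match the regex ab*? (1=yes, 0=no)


Pattern: ab*
String: 'ad'
Pattern requires: exactly one 'a' followed by zero or more 'b's
First char is 'a' -> OK
Rest 'd': all b's? No
Result: 0

0


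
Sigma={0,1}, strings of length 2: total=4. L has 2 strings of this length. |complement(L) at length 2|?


Alphabet: {0,1}
String length: 2
Total strings of length 2 = 2^2 = 4
Strings in L = 2
Complement = total - |L|
= 4 - 2
= 2

2


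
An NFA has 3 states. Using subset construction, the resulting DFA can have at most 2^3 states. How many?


NFA has 3 states
Subset construction: each DFA state = subset of NFA states
Maximum subsets = 2^3
2^3 = 8

8


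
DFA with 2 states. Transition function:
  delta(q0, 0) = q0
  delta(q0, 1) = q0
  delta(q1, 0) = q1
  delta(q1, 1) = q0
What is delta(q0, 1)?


Looking up transition function:
delta(q0, 1) in the table
Row: q0, Column: 1
Result: q0

q0


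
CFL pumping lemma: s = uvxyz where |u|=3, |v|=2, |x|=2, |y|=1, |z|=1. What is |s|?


|s| = |u| + |v| + |x| + |y| + |z|
= 3 + 2 + 2 + 1 + 1
= 5 + 2 + 2
= 7 + 2
= 9

9


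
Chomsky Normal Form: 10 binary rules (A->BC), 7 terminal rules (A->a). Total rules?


CNF allows two rule forms:
  A -> BC (binary): 10 rules
  A -> a (terminal): 7 rules
Total = 10 + 7 = 17

17


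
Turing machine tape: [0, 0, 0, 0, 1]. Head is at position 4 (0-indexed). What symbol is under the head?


Tape: [0, 0, 0, 0, 1]
Positions: 0 1 2 3 4
Values:    0 0 0 0 1
Head at position 4
tape[4] = 1

1


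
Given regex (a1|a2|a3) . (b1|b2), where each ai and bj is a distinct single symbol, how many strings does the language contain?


First group: 3 alternatives
Second group: 2 alternatives
Concatenation: each choice from group 1 pairs with each from group 2
Total = 3 x 2 = 6

6


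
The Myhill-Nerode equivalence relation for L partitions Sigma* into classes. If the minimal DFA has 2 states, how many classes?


Myhill-Nerode theorem:
Number of equivalence classes = number of states in minimal DFA
Minimal DFA states = 2
Therefore equivalence classes = 2

2


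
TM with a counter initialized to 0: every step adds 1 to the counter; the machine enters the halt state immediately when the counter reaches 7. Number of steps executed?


Counter starts at 0. Counting sequence:
  Step 1: counter = 1
  Step 2: counter = 2
  Step 3: counter = 3
  Step 4: counter = 4
  Step 5: counter = 5
  Step 6: counter = 6
  Step 7: counter = 7
Counter reached 7 -> halt
Total steps = 7

7


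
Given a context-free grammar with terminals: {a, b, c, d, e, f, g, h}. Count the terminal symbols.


Terminal symbols: a, b, c, d, e, f, g, h
Counting each: a (#1), b (#2), c (#3), d (#4), e (#5), f (#6), g (#7), h (#8)
Total = 8

8


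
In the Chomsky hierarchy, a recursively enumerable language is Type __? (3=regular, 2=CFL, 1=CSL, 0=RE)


Chomsky hierarchy levels:
  Type 3: Regular (DFA/NFA/regex)
  Type 2: Context-free (PDA)
  Type 1: Context-sensitive
  Type 0: Recursively enumerable (TM)
'recursively enumerable' corresponds to Type 0

0


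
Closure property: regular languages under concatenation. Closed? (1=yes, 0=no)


Regular languages are closed under:
- Union (DFA product construction)
- Intersection (DFA product construction)
- Complement (swap accept/reject states)
- Concatenation (NFA construction)
- Kleene star (NFA construction)
concatenation is in this list
Therefore: closed

1


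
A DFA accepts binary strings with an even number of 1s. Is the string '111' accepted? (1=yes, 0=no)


DFA has 2 states: q_even (start, accept=yes) and q_odd
Processing string '111' character by character:
  Position 0: read '1', 1-count=1 -> q_odd
  Position 1: read '1', 1-count=2 -> q_even
  Position 2: read '1', 1-count=3 -> q_odd
Final state: q_odd, total 1s = 3 (odd); the DFA requires an even count -> reject

0


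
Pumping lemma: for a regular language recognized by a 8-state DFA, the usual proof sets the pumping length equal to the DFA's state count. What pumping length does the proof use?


Pumping lemma for regular languages (standard proof):
Take p = |Q|, the number of DFA states.
Any string of length >= |Q| passes through |Q|+1 states while reading its first |Q| symbols,
so by pigeonhole some state repeats, giving the loop that can be pumped.
Here |Q| = 8
Therefore the proof uses p = 8

8


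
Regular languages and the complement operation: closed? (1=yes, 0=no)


Regular languages are closed under all standard operations:
- Union: Yes (product construction)
- Intersection: Yes (product construction)
- Complement: Yes (swap accept/reject)
- Concatenation: Yes (NFA construction)
Operation: complement -> Closed

1


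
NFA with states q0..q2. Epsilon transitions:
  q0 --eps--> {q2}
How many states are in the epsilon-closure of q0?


Starting from q0
Initialize closure = {q0}
Follow epsilon from q0 -> add q2
Final closure: {q0, q2}
Size = 2

2


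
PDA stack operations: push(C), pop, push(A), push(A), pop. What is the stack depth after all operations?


Tracing stack operations:
  push(C) -> stack = [C], depth=1
  pop -> removed C, stack = [], depth=0
  push(A) -> stack = [A], depth=1
  push(A) -> stack = [A,A], depth=2
  pop -> removed A, stack = [A], depth=1
Final depth = 1

1


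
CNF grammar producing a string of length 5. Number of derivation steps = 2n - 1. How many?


Chomsky Normal Form derivation:
String length n = 5
Each step either:
  - Splits a nonterminal into two (n-1 such steps)
  - Converts a nonterminal to terminal (n such steps)
Total = (n-1) + n = 2n - 1
= 2(5) - 1
= 10 - 1
= 9

9


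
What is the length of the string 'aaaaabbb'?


String: 'aaaaabbb'
Counting characters:
  'a' appears 5 time(s)
  'b' appears 3 time(s)
Total length = 5 + 3 = 8

8


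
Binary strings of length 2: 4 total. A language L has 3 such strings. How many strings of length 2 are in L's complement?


Alphabet: {0,1}
String length: 2
Total strings of length 2 = 2^2 = 4
Strings in L = 3
Complement = total - |L|
= 4 - 3
= 1

1


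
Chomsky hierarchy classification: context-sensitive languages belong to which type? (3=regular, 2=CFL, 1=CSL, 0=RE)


Chomsky hierarchy levels:
  Type 3: Regular (DFA/NFA/regex)
  Type 2: Context-free (PDA)
  Type 1: Context-sensitive
  Type 0: Recursively enumerable (TM)
'context-sensitive' corresponds to Type 1

1


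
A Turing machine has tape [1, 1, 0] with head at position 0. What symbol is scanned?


Tape: [1, 1, 0]
Positions: 0 1 2
Values:    1 1 0
Head at position 0
tape[0] = 1

1


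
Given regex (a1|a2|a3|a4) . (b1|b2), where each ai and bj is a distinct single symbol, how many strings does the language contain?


First group: 4 alternatives
Second group: 2 alternatives
Concatenation: each choice from group 1 pairs with each from group 2
Total = 4 x 2 = 8

8


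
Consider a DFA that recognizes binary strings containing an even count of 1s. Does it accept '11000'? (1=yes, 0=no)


DFA has 2 states: q_even (start, accept=yes) and q_odd
Processing string '11000' character by character:
  Position 0: read '1', 1-count=1 -> q_odd
  Position 1: read '1', 1-count=2 -> q_even
  Position 2: read '0', 1-count=2 -> q_even (no change)
  Position 3: read '0', 1-count=2 -> q_even (no change)
  Position 4: read '0', 1-count=2 -> q_even (no change)
Final state: q_even, total 1s = 2 (even); the DFA requires an even count -> accept

1


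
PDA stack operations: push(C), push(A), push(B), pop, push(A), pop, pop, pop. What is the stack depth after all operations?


Tracing stack operations:
  push(C) -> stack = [C], depth=1
  push(A) -> stack = [C,A], depth=2
  push(B) -> stack = [C,A,B], depth=3
  pop -> removed B, stack = [C,A], depth=2
  push(A) -> stack = [C,A,A], depth=3
  pop -> removed A, stack = [C,A], depth=2
  pop -> removed A, stack = [C], depth=1
  pop -> removed C, stack = [], depth=0
Final depth = 0

0


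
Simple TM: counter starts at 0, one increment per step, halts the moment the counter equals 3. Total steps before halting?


Counter starts at 0. Counting sequence:
  Step 1: counter = 1
  Step 2: counter = 2
  Step 3: counter = 3
Counter reached 3 -> halt
Total steps = 3

3


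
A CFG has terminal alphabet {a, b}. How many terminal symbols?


Terminal symbols: a, b
Counting each: a (#1), b (#2)
Total = 2

2


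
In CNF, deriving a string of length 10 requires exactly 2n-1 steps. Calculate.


Chomsky Normal Form derivation:
String length n = 10
Each step either:
  - Splits a nonterminal into two (n-1 such steps)
  - Converts a nonterminal to terminal (n such steps)
Total = (n-1) + n = 2n - 1
= 2(10) - 1
= 20 - 1
= 19

19


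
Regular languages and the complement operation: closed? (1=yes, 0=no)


Regular languages are closed under all standard operations:
- Union: Yes (product construction)
- Intersection: Yes (product construction)
- Complement: Yes (swap accept/reject)
- Concatenation: Yes (NFA construction)
Operation: complement -> Closed

1


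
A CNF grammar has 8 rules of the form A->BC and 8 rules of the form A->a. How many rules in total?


CNF allows two rule forms:
  A -> BC (binary): 8 rules
  A -> a (terminal): 8 rules
Total = 8 + 8 = 16

16


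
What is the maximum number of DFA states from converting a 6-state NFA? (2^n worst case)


NFA has 6 states
Subset construction: each DFA state = subset of NFA states
Maximum subsets = 2^6
2^6 = 64

64


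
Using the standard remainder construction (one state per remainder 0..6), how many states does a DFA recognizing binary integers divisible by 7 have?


Divisibility by 7 is tracked via the remainder mod 7: 0, 1, ..., 6
The construction assigns one state to each remainder
Number of remainders = 7

7


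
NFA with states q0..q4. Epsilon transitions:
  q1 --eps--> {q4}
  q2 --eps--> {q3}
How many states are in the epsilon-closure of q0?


Starting from q0
Initialize closure = {q0}
q0 has no outgoing epsilon transitions -> nothing to add
Final closure: {q0}
Size = 1

1


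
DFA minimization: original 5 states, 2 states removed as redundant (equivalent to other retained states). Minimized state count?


Original DFA: 5 states
Redundant states removed: 2
Minimized states = original - removed
= 5 - 2
= 3

3


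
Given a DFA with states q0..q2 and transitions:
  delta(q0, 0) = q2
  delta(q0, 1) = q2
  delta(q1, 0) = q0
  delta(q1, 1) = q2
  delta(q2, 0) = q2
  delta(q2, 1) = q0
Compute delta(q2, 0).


Looking up transition function:
delta(q2, 0) in the table
Row: q2, Column: 0
Result: q2

q2


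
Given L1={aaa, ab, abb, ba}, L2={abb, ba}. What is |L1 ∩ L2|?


L1 = {aaa, ab, abb, ba}
L2 = {abb, ba}
Checking each string in L1 against L2:
  'aaa': in L2? No
  'ab': in L2? No
  'abb': in L2? Yes
  'ba': in L2? Yes
Intersection = {abb, ba}
|L1 ∩ L2| = 2

2


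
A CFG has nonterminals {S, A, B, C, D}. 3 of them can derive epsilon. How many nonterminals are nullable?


Nonterminals: {S, A, B, C, D}
A nonterminal is nullable if it can derive epsilon
Counting nullable nonterminals: 3
Total nullable = 3

3


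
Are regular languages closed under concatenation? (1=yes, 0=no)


Regular languages are closed under:
- Union (DFA product construction)
- Intersection (DFA product construction)
- Complement (swap accept/reject states)
- Concatenation (NFA construction)
- Kleene star (NFA construction)
concatenation is in this list
Therefore: closed

1


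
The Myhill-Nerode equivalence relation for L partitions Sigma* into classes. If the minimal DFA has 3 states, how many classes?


Myhill-Nerode theorem:
Number of equivalence classes = number of states in minimal DFA
Minimal DFA states = 3
Therefore equivalence classes = 3

3


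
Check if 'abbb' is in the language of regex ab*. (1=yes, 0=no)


Pattern: ab*
String: 'abbb'
Pattern requires: exactly one 'a' followed by zero or more 'b's
First char is 'a' -> OK
Rest 'bbb': all b's? Yes
Result: 1

1


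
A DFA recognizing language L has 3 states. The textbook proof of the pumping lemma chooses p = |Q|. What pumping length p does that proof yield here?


Pumping lemma for regular languages (standard proof):
Take p = |Q|, the number of DFA states.
Any string of length >= |Q| passes through |Q|+1 states while reading its first |Q| symbols,
so by pigeonhole some state repeats, giving the loop that can be pumped.
Here |Q| = 3
Therefore the proof uses p = 3

3


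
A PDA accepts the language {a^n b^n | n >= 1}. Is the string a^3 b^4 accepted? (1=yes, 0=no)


Language requires equal numbers of a's and b's
PDA pushes for each 'a', pops for each 'b'
Number of a's = 3
Number of b's = 4
3 != 4 -> Reject

0


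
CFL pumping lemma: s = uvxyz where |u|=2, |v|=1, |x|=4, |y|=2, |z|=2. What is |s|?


|s| = |u| + |v| + |x| + |y| + |z|
= 2 + 1 + 4 + 2 + 2
= 3 + 4 + 4
= 7 + 4
= 11

11


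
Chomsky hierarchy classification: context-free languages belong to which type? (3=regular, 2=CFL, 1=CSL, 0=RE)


Chomsky hierarchy levels:
  Type 3: Regular (DFA/NFA/regex)
  Type 2: Context-free (PDA)
  Type 1: Context-sensitive
  Type 0: Recursively enumerable (TM)
'context-free' corresponds to Type 2

2


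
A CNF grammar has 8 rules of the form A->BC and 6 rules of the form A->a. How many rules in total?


CNF allows two rule forms:
  A -> BC (binary): 8 rules
  A -> a (terminal): 6 rules
Total = 8 + 6 = 14

14


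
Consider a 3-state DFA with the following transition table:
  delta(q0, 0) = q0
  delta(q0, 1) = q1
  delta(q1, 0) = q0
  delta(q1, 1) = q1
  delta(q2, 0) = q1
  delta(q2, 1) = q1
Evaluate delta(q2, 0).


Looking up transition function:
delta(q2, 0) in the table
Row: q2, Column: 0
Result: q1

q1


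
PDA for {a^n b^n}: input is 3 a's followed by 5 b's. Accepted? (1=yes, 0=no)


Language requires equal numbers of a's and b's
PDA pushes for each 'a', pops for each 'b'
Number of a's = 3
Number of b's = 5
3 != 5 -> Reject

0


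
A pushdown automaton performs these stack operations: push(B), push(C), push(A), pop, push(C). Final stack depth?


Tracing stack operations:
  push(B) -> stack = [B], depth=1
  push(C) -> stack = [B,C], depth=2
  push(A) -> stack = [B,C,A], depth=3
  pop -> removed A, stack = [B,C], depth=2
  push(C) -> stack = [B,C,C], depth=3
Final depth = 3

3


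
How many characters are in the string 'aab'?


String: 'aab'
Counting characters:
  'a' appears 2 time(s)
  'b' appears 1 time(s)
Total length = 2 + 1 = 3

3


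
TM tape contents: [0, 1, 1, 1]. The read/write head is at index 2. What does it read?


Tape: [0, 1, 1, 1]
Positions: 0 1 2 3
Values:    0 1 1 1
Head at position 2
tape[2] = 1

1


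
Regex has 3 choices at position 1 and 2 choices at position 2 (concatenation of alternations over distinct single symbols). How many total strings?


First group: 3 alternatives
Second group: 2 alternatives
Concatenation: each choice from group 1 pairs with each from group 2
Total = 3 x 2 = 6

6


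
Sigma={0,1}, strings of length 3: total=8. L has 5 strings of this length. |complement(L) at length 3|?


Alphabet: {0,1}
String length: 3
Total strings of length 3 = 2^3 = 8
Strings in L = 5
Complement = total - |L|
= 8 - 5
= 3

3


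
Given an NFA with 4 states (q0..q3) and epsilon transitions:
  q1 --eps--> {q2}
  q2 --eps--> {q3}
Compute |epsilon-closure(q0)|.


Starting from q0
Initialize closure = {q0}
q0 has no outgoing epsilon transitions -> nothing to add
Final closure: {q0}
Size = 1

1


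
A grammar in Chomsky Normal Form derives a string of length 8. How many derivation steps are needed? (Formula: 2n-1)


Chomsky Normal Form derivation:
String length n = 8
Each step either:
  - Splits a nonterminal into two (n-1 such steps)
  - Converts a nonterminal to terminal (n such steps)
Total = (n-1) + n = 2n - 1
= 2(8) - 1
= 16 - 1
= 15

15


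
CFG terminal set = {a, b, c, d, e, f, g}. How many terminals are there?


Terminal symbols: a, b, c, d, e, f, g
Counting each: a (#1), b (#2), c (#3), d (#4), e (#5), f (#6), g (#7)
Total = 7

7


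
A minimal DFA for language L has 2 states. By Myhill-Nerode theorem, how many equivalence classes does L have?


Myhill-Nerode theorem:
Number of equivalence classes = number of states in minimal DFA
Minimal DFA states = 2
Therefore equivalence classes = 2

2


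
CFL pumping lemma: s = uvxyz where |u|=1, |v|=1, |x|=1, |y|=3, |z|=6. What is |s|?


|s| = |u| + |v| + |x| + |y| + |z|
= 1 + 1 + 1 + 3 + 6
= 2 + 1 + 9
= 3 + 9
= 12

12


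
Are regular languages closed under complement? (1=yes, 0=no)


Regular languages are closed under:
- Union (DFA product construction)
- Intersection (DFA product construction)
- Complement (swap accept/reject states)
- Concatenation (NFA construction)
- Kleene star (NFA construction)
complement is in this list
Therefore: closed

1


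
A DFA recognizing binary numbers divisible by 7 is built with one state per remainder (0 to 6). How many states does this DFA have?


Divisibility by 7 is tracked via the remainder mod 7: 0, 1, ..., 6
The construction assigns one state to each remainder
Number of remainders = 7

7


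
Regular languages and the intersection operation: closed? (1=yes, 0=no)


Regular languages are closed under all standard operations:
- Union: Yes (product construction)
- Intersection: Yes (product construction)
- Complement: Yes (swap accept/reject)
- Concatenation: Yes (NFA construction)
Operation: intersection -> Closed

1
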